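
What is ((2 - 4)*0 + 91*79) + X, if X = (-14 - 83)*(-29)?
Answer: 10002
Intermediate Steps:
X = 2813 (X = -97*(-29) = 2813)
((2 - 4)*0 + 91*79) + X = ((2 - 4)*0 + 91*79) + 2813 = (-2*0 + 7189) + 2813 = (0 + 7189) + 2813 = 7189 + 2813 = 10002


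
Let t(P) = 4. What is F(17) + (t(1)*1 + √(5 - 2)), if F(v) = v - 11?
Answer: 10 + √3 ≈ 11.732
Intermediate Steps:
F(v) = -11 + v
F(17) + (t(1)*1 + √(5 - 2)) = (-11 + 17) + (4*1 + √(5 - 2)) = 6 + (4 + √3) = 10 + √3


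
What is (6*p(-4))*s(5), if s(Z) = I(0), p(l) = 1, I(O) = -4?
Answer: -24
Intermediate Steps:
s(Z) = -4
(6*p(-4))*s(5) = (6*1)*(-4) = 6*(-4) = -24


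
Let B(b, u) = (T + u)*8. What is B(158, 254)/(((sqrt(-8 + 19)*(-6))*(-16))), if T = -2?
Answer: 21*sqrt(11)/11 ≈ 6.3317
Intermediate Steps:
B(b, u) = -16 + 8*u (B(b, u) = (-2 + u)*8 = -16 + 8*u)
B(158, 254)/(((sqrt(-8 + 19)*(-6))*(-16))) = (-16 + 8*254)/(((sqrt(-8 + 19)*(-6))*(-16))) = (-16 + 2032)/(((sqrt(11)*(-6))*(-16))) = 2016/((-6*sqrt(11)*(-16))) = 2016/((96*sqrt(11))) = 2016*(sqrt(11)/1056) = 21*sqrt(11)/11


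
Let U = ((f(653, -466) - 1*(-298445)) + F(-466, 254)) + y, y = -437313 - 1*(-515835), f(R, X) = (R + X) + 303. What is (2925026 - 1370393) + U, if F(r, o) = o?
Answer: 1932344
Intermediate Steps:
f(R, X) = 303 + R + X
y = 78522 (y = -437313 + 515835 = 78522)
U = 377711 (U = (((303 + 653 - 466) - 1*(-298445)) + 254) + 78522 = ((490 + 298445) + 254) + 78522 = (298935 + 254) + 78522 = 299189 + 78522 = 377711)
(2925026 - 1370393) + U = (2925026 - 1370393) + 377711 = 1554633 + 377711 = 1932344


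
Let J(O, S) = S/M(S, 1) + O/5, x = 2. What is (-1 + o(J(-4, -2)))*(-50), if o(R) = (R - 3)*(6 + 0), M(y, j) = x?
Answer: 1490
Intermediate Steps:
M(y, j) = 2
J(O, S) = S/2 + O/5
o(R) = -18 + 6*R (o(R) = (-3 + R)*6 = -18 + 6*R)
(-1 + o(J(-4, -2)))*(-50) = (-1 + (-18 + 6*((½)*(-2) + (⅕)*(-4))))*(-50) = (-1 + (-18 + 6*(-1 - ⅘)))*(-50) = (-1 + (-18 + 6*(-9/5)))*(-50) = (-1 + (-18 - 54/5))*(-50) = (-1 - 144/5)*(-50) = -149/5*(-50) = 1490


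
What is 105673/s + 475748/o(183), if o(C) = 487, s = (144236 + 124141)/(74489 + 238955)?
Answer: 16258370345440/130699599 ≈ 1.2440e+5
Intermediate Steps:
s = 268377/313444 ≈ 0.85622
105673/s + 475748/o(183) = 105673/(268377/313444) + 475748/487 = 105673*(313444/268377) + 475748*(1/487) = 33122567812/268377 + 475748/487 = 16258370345440/130699599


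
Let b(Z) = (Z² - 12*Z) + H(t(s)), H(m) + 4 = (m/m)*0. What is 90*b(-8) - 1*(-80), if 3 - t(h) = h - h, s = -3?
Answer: 14120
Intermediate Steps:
t(h) = 3 (t(h) = 3 - (h - h) = 3 - 1*0 = 3 + 0 = 3)
H(m) = -4 (H(m) = -4 + (m/m)*0 = -4 + 1*0 = -4 + 0 = -4)
b(Z) = -4 + Z² - 12*Z (b(Z) = (Z² - 12*Z) - 4 = -4 + Z² - 12*Z)
90*b(-8) - 1*(-80) = 90*(-4 + (-8)² - 12*(-8)) - 1*(-80) = 90*(-4 + 64 + 96) + 80 = 90*156 + 80 = 14040 + 80 = 14120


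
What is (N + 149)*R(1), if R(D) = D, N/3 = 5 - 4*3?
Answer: 128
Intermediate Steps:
N = -21 (N = 3*(5 - 4*3) = 3*(5 - 12) = 3*(-7) = -21)
(N + 149)*R(1) = (-21 + 149)*1 = 128*1 = 128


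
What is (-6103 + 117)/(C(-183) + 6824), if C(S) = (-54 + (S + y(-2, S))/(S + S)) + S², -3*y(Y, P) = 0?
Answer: -164/1103 ≈ -0.14869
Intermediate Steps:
y(Y, P) = 0 (y(Y, P) = -⅓*0 = 0)
C(S) = -107/2 + S² (C(S) = (-54 + (S + 0)/(S + S)) + S² = (-54 + S/((2*S))) + S² = (-54 + S*(1/(2*S))) + S² = (-54 + ½) + S² = -107/2 + S²)
(-6103 + 117)/(C(-183) + 6824) = (-6103 + 117)/((-107/2 + (-183)²) + 6824) = -5986/((-107/2 + 33489) + 6824) = -5986/(66871/2 + 6824) = -5986/80519/2 = -5986*2/80519 = -164/1103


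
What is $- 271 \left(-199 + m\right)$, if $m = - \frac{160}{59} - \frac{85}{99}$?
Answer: $\frac{320650994}{5841} \approx 54897.0$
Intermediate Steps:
$m = - \frac{20855}{5841}$ ($m = \left(-160\right) \frac{1}{59} - \frac{85}{99} = - \frac{160}{59} - \frac{85}{99} = - \frac{20855}{5841} \approx -3.5704$)
$- 271 \left(-199 + m\right) = - 271 \left(-199 - \frac{20855}{5841}\right) = \left(-271\right) \left(- \frac{1183214}{5841}\right) = \frac{320650994}{5841}$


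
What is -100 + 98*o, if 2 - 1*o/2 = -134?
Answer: 26556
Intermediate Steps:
o = 272 (o = 4 - 2*(-134) = 4 + 268 = 272)
-100 + 98*o = -100 + 98*272 = -100 + 26656 = 26556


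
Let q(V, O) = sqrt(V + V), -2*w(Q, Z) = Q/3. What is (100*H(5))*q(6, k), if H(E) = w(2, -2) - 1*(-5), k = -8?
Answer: 2800*sqrt(3)/3 ≈ 1616.6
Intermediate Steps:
w(Q, Z) = -Q/6 (w(Q, Z) = -Q/(2*3) = -Q/6)
H(E) = 14/3 (H(E) = -1/6*2 - 1*(-5) = -1/3 + 5 = 14/3)
q(V, O) = sqrt(2)*sqrt(V) (q(V, O) = sqrt(2*V) = sqrt(2)*sqrt(V))
(100*H(5))*q(6, k) = (100*(14/3))*(sqrt(2)*sqrt(6)) = 1400*(2*sqrt(3))/3 = 2800*sqrt(3)/3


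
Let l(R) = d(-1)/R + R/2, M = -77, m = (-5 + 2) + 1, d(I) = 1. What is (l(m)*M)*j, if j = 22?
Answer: 2541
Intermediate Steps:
m = -2 (m = -3 + 1 = -2)
l(R) = 1/R + R/2
(l(m)*M)*j = ((1/(-2) + (½)*(-2))*(-77))*22 = ((-½ - 1)*(-77))*22 = -3/2*(-77)*22 = (231/2)*22 = 2541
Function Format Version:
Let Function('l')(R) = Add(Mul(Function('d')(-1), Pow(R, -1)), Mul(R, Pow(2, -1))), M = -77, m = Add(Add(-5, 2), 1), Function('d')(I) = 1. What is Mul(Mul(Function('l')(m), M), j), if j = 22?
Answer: 2541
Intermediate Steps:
m = -2 (m = Add(-3, 1) = -2)
Function('l')(R) = Add(Pow(R, -1), Mul(Rational(1, 2), R)) (Function('l')(R) = Add(Mul(1, Pow(R, -1)), Mul(R, Pow(2, -1))) = Add(Pow(R, -1), Mul(R, Rational(1, 2))) = Add(Pow(R, -1), Mul(Rational(1, 2), R)))
Mul(Mul(Function('l')(m), M), j) = Mul(Mul(Add(Pow(-2, -1), Mul(Rational(1, 2), -2)), -77), 22) = Mul(Mul(Add(Rational(-1, 2), -1), -77), 22) = Mul(Mul(Rational(-3, 2), -77), 22) = Mul(Rational(231, 2), 22) = 2541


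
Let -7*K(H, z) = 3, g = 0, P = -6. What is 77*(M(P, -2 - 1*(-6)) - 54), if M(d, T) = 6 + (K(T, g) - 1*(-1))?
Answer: -3652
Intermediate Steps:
K(H, z) = -3/7 (K(H, z) = -1/7*3 = -3/7)
M(d, T) = 46/7 (M(d, T) = 6 + (-3/7 - 1*(-1)) = 6 + (-3/7 + 1) = 6 + 4/7 = 46/7)
77*(M(P, -2 - 1*(-6)) - 54) = 77*(46/7 - 54) = 77*(-332/7) = -3652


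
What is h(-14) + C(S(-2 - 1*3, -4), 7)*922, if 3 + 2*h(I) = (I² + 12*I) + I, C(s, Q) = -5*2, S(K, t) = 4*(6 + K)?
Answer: -18429/2 ≈ -9214.5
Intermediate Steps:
S(K, t) = 24 + 4*K
C(s, Q) = -10
h(I) = -3/2 + I²/2 + 13*I/2 (h(I) = -3/2 + ((I² + 12*I) + I)/2 = -3/2 + (I² + 13*I)/2 = -3/2 + (I²/2 + 13*I/2) = -3/2 + I²/2 + 13*I/2)
h(-14) + C(S(-2 - 1*3, -4), 7)*922 = (-3/2 + (½)*(-14)² + (13/2)*(-14)) - 10*922 = (-3/2 + (½)*196 - 91) - 9220 = (-3/2 + 98 - 91) - 9220 = 11/2 - 9220 = -18429/2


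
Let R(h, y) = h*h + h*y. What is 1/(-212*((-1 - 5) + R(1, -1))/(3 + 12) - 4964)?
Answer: -5/24396 ≈ -0.00020495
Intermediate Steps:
R(h, y) = h² + h*y
1/(-212*((-1 - 5) + R(1, -1))/(3 + 12) - 4964) = 1/(-212*((-1 - 5) + 1*(1 - 1))/(3 + 12) - 4964) = 1/(-212*(-6 + 1*0)/15 - 4964) = 1/(-212*(-6 + 0)/15 - 4964) = 1/(-(-1272)/15 - 4964) = 1/(-212*(-⅖) - 4964) = 1/(424/5 - 4964) = 1/(-24396/5) = -5/24396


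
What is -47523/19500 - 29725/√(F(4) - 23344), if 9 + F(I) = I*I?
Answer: -15841/6500 + 29725*I*√2593/7779 ≈ -2.4371 + 194.58*I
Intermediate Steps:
F(I) = -9 + I² (F(I) = -9 + I*I = -9 + I²)
-47523/19500 - 29725/√(F(4) - 23344) = -47523/19500 - 29725/√((-9 + 4²) - 23344) = -47523*1/19500 - 29725/√((-9 + 16) - 23344) = -15841/6500 - 29725/√(7 - 23344) = -15841/6500 - 29725*(-I*√2593/7779) = -15841/6500 - (-29725)*I*√2593/7779 = -15841/6500 + 29725*I*√2593/7779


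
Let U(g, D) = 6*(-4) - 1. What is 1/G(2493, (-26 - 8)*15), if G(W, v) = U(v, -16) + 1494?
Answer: 1/1469 ≈ 0.00068074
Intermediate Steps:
U(g, D) = -25 (U(g, D) = -24 - 1 = -25)
G(W, v) = 1469 (G(W, v) = -25 + 1494 = 1469)
1/G(2493, (-26 - 8)*15) = 1/1469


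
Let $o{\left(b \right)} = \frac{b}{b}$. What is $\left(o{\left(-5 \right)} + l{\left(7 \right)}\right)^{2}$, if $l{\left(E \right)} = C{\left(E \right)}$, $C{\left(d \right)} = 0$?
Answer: $1$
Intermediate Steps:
$o{\left(b \right)} = 1$
$l{\left(E \right)} = 0$
$\left(o{\left(-5 \right)} + l{\left(7 \right)}\right)^{2} = \left(1 + 0\right)^{2} = 1^{2} = 1$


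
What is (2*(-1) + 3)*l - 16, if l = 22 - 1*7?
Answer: -1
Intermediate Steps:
l = 15 (l = 22 - 7 = 15)
(2*(-1) + 3)*l - 16 = (2*(-1) + 3)*15 - 16 = (-2 + 3)*15 - 16 = 1*15 - 16 = 15 - 16 = -1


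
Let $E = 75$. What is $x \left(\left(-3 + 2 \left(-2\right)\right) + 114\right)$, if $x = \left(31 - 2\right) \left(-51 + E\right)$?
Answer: $74472$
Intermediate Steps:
$x = 696$ ($x = \left(31 - 2\right) \left(-51 + 75\right) = 29 \cdot 24 = 696$)
$x \left(\left(-3 + 2 \left(-2\right)\right) + 114\right) = 696 \left(\left(-3 + 2 \left(-2\right)\right) + 114\right) = 696 \left(\left(-3 - 4\right) + 114\right) = 696 \left(-7 + 114\right) = 696 \cdot 107 = 74472$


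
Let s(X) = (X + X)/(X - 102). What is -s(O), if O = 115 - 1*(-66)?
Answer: -362/79 ≈ -4.5823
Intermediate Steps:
O = 181 (O = 115 + 66 = 181)
s(X) = 2*X/(-102 + X) (s(X) = (2*X)/(-102 + X) = 2*X/(-102 + X))
-s(O) = -2*181/(-102 + 181) = -2*181/79 = -1*362/79 = -362/79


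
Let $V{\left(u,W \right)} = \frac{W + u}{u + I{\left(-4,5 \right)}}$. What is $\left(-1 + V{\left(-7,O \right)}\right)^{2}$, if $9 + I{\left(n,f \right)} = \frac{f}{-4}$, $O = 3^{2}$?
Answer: $\frac{5929}{4761} \approx 1.2453$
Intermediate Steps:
$O = 9$
$I{\left(n,f \right)} = -9 - \frac{f}{4}$ ($I{\left(n,f \right)} = -9 + \frac{f}{-4} = -9 + f \left(- \frac{1}{4}\right) = -9 - \frac{f}{4}$)
$V{\left(u,W \right)} = \frac{W + u}{- \frac{41}{4} + u}$ ($V{\left(u,W \right)} = \frac{W + u}{u - \frac{41}{4}} = \frac{W + u}{- \frac{41}{4} + u}$)
$\left(-1 + V{\left(-7,O \right)}\right)^{2} = \left(-1 + \frac{4 \left(9 - 7\right)}{-41 + 4 \left(-7\right)}\right)^{2} = \left(-1 + 4 \frac{1}{-41 - 28} \cdot 2\right)^{2} = \left(-1 + 4 \frac{1}{-69} \cdot 2\right)^{2} = \left(-1 + 4 \left(- \frac{1}{69}\right) 2\right)^{2} = \left(-1 - \frac{8}{69}\right)^{2} = \left(- \frac{77}{69}\right)^{2} = \frac{5929}{4761}$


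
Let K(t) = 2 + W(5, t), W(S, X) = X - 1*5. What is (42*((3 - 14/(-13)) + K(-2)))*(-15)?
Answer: 7560/13 ≈ 581.54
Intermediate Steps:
W(S, X) = -5 + X (W(S, X) = X - 5 = -5 + X)
K(t) = -3 + t (K(t) = 2 + (-5 + t) = -3 + t)
(42*((3 - 14/(-13)) + K(-2)))*(-15) = (42*((3 - 14/(-13)) + (-3 - 2)))*(-15) = (42*((3 - 14*(-1/13)) - 5))*(-15) = (42*((3 + 14/13) - 5))*(-15) = (42*(53/13 - 5))*(-15) = (42*(-12/13))*(-15) = -504/13*(-15) = 7560/13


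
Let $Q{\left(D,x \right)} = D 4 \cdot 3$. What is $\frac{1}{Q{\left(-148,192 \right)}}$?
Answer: $- \frac{1}{1776} \approx -0.00056306$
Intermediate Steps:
$Q{\left(D,x \right)} = 12 D$ ($Q{\left(D,x \right)} = 4 D 3 = 12 D$)
$\frac{1}{Q{\left(-148,192 \right)}} = \frac{1}{12 \left(-148\right)} = \frac{1}{-1776} = - \frac{1}{1776}$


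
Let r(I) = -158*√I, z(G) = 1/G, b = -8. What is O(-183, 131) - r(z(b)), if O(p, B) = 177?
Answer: 177 + 79*I*√2/2 ≈ 177.0 + 55.861*I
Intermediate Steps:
O(-183, 131) - r(z(b)) = 177 - (-158)*√(1/(-8)) = 177 - (-158)*√(-⅛) = 177 - (-158)*I*√2/4 = 177 - (-79)*I*√2/2 = 177 + 79*I*√2/2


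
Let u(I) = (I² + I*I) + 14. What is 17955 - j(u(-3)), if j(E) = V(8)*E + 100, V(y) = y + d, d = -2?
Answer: 17663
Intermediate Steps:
u(I) = 14 + 2*I² (u(I) = (I² + I²) + 14 = 2*I² + 14 = 14 + 2*I²)
V(y) = -2 + y (V(y) = y - 2 = -2 + y)
j(E) = 100 + 6*E (j(E) = (-2 + 8)*E + 100 = 6*E + 100 = 100 + 6*E)
17955 - j(u(-3)) = 17955 - (100 + 6*(14 + 2*(-3)²)) = 17955 - (100 + 6*(14 + 2*9)) = 17955 - (100 + 6*(14 + 18)) = 17955 - (100 + 6*32) = 17955 - (100 + 192) = 17955 - 1*292 = 17955 - 292 = 17663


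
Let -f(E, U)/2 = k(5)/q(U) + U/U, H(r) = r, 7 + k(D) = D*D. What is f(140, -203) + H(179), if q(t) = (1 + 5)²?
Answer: 176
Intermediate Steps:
q(t) = 36 (q(t) = 6² = 36)
k(D) = -7 + D² (k(D) = -7 + D*D = -7 + D²)
f(E, U) = -3 (f(E, U) = -2*((-7 + 5²)/36 + U/U) = -2*((-7 + 25)*(1/36) + 1) = -2*(18*(1/36) + 1) = -2*(½ + 1) = -2*3/2 = -3)
f(140, -203) + H(179) = -3 + 179 = 176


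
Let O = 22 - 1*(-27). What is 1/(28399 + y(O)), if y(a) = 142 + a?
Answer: 1/28590 ≈ 3.4977e-5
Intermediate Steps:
O = 49 (O = 22 + 27 = 49)
1/(28399 + y(O)) = 1/(28399 + (142 + 49)) = 1/(28399 + 191) = 1/28590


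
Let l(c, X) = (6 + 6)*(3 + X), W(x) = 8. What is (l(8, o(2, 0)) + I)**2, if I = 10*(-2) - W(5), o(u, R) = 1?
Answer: 400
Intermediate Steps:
l(c, X) = 36 + 12*X (l(c, X) = 12*(3 + X) = 36 + 12*X)
I = -28 (I = 10*(-2) - 1*8 = -20 - 8 = -28)
(l(8, o(2, 0)) + I)**2 = ((36 + 12*1) - 28)**2 = ((36 + 12) - 28)**2 = (48 - 28)**2 = 20**2 = 400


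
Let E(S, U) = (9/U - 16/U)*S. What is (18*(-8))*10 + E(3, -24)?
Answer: -11513/8 ≈ -1439.1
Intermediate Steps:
E(S, U) = -7*S/U (E(S, U) = (-7/U)*S = -7*S/U)
(18*(-8))*10 + E(3, -24) = (18*(-8))*10 - 7*3/(-24) = -144*10 - 7*3*(-1/24) = -1440 + 7/8 = -11513/8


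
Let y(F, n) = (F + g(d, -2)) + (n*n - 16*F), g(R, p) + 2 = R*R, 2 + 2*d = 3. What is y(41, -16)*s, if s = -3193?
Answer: 4607499/4 ≈ 1.1519e+6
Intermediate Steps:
d = ½ (d = -1 + (½)*3 = -1 + 3/2 = ½ ≈ 0.50000)
g(R, p) = -2 + R² (g(R, p) = -2 + R*R = -2 + R²)
y(F, n) = -7/4 + n² - 15*F (y(F, n) = (F + (-2 + (½)²)) + (n*n - 16*F) = (F + (-2 + ¼)) + (n² - 16*F) = (F - 7/4) + (n² - 16*F) = (-7/4 + F) + (n² - 16*F) = -7/4 + n² - 15*F)
y(41, -16)*s = (-7/4 + (-16)² - 15*41)*(-3193) = (-7/4 + 256 - 615)*(-3193) = -1443/4*(-3193) = 4607499/4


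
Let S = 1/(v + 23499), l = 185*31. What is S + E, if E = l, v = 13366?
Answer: 211420776/36865 ≈ 5735.0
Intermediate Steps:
l = 5735
E = 5735
S = 1/36865 (S = 1/(13366 + 23499) = 1/36865 ≈ 2.7126e-5)
S + E = 1/36865 + 5735 = 211420776/36865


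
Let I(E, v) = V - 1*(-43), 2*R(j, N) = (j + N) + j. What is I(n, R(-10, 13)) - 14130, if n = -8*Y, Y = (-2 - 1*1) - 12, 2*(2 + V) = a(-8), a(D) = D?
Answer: -14093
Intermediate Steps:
R(j, N) = j + N/2 (R(j, N) = ((j + N) + j)/2 = ((N + j) + j)/2 = (N + 2*j)/2 = j + N/2)
V = -6 (V = -2 + (½)*(-8) = -2 - 4 = -6)
Y = -15 (Y = (-2 - 1) - 12 = -3 - 12 = -15)
n = 120 (n = -8*(-15) = 120)
I(E, v) = 37 (I(E, v) = -6 - 1*(-43) = -6 + 43 = 37)
I(n, R(-10, 13)) - 14130 = 37 - 14130 = -14093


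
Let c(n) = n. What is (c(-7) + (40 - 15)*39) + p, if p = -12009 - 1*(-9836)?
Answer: -1205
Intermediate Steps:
p = -2173 (p = -12009 + 9836 = -2173)
(c(-7) + (40 - 15)*39) + p = (-7 + (40 - 15)*39) - 2173 = (-7 + 25*39) - 2173 = (-7 + 975) - 2173 = 968 - 2173 = -1205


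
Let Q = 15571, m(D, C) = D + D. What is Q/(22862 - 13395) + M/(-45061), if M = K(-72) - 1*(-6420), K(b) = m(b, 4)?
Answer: 642229939/426592487 ≈ 1.5055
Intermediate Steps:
m(D, C) = 2*D
K(b) = 2*b
M = 6276 (M = 2*(-72) - 1*(-6420) = -144 + 6420 = 6276)
Q/(22862 - 13395) + M/(-45061) = 15571/(22862 - 13395) + 6276/(-45061) = 15571/9467 + 6276*(-1/45061) = 15571*(1/9467) - 6276/45061 = 15571/9467 - 6276/45061 = 642229939/426592487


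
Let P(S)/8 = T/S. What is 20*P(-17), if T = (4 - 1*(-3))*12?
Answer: -13440/17 ≈ -790.59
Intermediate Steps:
T = 84 (T = (4 + 3)*12 = 7*12 = 84)
P(S) = 672/S (P(S) = 8*(84/S) = 672/S)
20*P(-17) = 20*(672/(-17)) = 20*(672*(-1/17)) = 20*(-672/17) = -13440/17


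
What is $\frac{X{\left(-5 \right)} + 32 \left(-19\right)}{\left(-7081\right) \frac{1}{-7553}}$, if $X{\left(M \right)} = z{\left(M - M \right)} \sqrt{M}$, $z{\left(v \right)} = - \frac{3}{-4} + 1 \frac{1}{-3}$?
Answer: $- \frac{4592224}{7081} + \frac{37765 i \sqrt{5}}{84972} \approx -648.53 + 0.9938 i$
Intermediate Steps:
$z{\left(v \right)} = \frac{5}{12}$ ($z{\left(v \right)} = \left(-3\right) \left(- \frac{1}{4}\right) + 1 \left(- \frac{1}{3}\right) = \frac{3}{4} - \frac{1}{3} = \frac{5}{12}$)
$X{\left(M \right)} = \frac{5 \sqrt{M}}{12}$
$\frac{X{\left(-5 \right)} + 32 \left(-19\right)}{\left(-7081\right) \frac{1}{-7553}} = \frac{\frac{5 \sqrt{-5}}{12} + 32 \left(-19\right)}{\left(-7081\right) \frac{1}{-7553}} = \frac{\frac{5 i \sqrt{5}}{12} - 608}{\left(-7081\right) \left(- \frac{1}{7553}\right)} = \frac{\frac{5 i \sqrt{5}}{12} - 608}{\frac{7081}{7553}} = \left(-608 + \frac{5 i \sqrt{5}}{12}\right) \frac{7553}{7081} = - \frac{4592224}{7081} + \frac{37765 i \sqrt{5}}{84972}$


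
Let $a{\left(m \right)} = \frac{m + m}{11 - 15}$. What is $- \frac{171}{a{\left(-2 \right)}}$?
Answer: $-171$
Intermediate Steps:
$a{\left(m \right)} = - \frac{m}{2}$ ($a{\left(m \right)} = \frac{2 m}{-4} = 2 m \left(- \frac{1}{4}\right) = - \frac{m}{2}$)
$- \frac{171}{a{\left(-2 \right)}} = - \frac{171}{\left(- \frac{1}{2}\right) \left(-2\right)} = - \frac{171}{1} = \left(-171\right) 1 = -171$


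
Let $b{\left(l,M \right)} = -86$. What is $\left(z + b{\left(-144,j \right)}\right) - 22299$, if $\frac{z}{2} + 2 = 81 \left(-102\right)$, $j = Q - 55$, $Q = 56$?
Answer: $-38913$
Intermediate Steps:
$j = 1$ ($j = 56 - 55 = 1$)
$z = -16528$ ($z = -4 + 2 \cdot 81 \left(-102\right) = -4 + 2 \left(-8262\right) = -4 - 16524 = -16528$)
$\left(z + b{\left(-144,j \right)}\right) - 22299 = \left(-16528 - 86\right) - 22299 = -16614 - 22299 = -38913$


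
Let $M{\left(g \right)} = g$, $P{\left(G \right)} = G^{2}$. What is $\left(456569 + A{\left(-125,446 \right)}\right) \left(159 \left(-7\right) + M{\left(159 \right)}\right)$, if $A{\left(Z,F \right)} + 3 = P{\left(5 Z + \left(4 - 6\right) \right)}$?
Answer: $-810609030$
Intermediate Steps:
$A{\left(Z,F \right)} = -3 + \left(-2 + 5 Z\right)^{2}$ ($A{\left(Z,F \right)} = -3 + \left(5 Z + \left(4 - 6\right)\right)^{2} = -3 + \left(5 Z - 2\right)^{2} = -3 + \left(-2 + 5 Z\right)^{2}$)
$\left(456569 + A{\left(-125,446 \right)}\right) \left(159 \left(-7\right) + M{\left(159 \right)}\right) = \left(456569 - \left(3 - \left(-2 + 5 \left(-125\right)\right)^{2}\right)\right) \left(159 \left(-7\right) + 159\right) = \left(456569 - \left(3 - \left(-2 - 625\right)^{2}\right)\right) \left(-1113 + 159\right) = \left(456569 - \left(3 - \left(-627\right)^{2}\right)\right) \left(-954\right) = \left(456569 + \left(-3 + 393129\right)\right) \left(-954\right) = \left(456569 + 393126\right) \left(-954\right) = 849695 \left(-954\right) = -810609030$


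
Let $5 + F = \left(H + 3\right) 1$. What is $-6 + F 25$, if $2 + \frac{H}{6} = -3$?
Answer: $-806$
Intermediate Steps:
$H = -30$ ($H = -12 + 6 \left(-3\right) = -12 - 18 = -30$)
$F = -32$ ($F = -5 + \left(-30 + 3\right) 1 = -5 - 27 = -32$)
$-6 + F 25 = -6 - 800 = -806$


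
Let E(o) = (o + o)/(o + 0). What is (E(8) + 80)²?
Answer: 6724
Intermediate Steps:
E(o) = 2 (E(o) = (2*o)/o = 2)
(E(8) + 80)² = (2 + 80)² = 82² = 6724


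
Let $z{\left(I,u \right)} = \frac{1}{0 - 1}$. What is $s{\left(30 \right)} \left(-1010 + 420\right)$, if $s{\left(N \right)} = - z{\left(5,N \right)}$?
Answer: $-590$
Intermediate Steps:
$z{\left(I,u \right)} = -1$ ($z{\left(I,u \right)} = \frac{1}{-1} = -1$)
$s{\left(N \right)} = 1$ ($s{\left(N \right)} = \left(-1\right) \left(-1\right) = 1$)
$s{\left(30 \right)} \left(-1010 + 420\right) = 1 \left(-1010 + 420\right) = 1 \left(-590\right) = -590$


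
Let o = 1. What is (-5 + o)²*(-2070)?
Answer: -33120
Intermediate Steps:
(-5 + o)²*(-2070) = (-5 + 1)²*(-2070) = (-4)²*(-2070) = 16*(-2070) = -33120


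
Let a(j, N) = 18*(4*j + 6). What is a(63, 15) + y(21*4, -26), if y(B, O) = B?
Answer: 4728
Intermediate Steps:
a(j, N) = 108 + 72*j (a(j, N) = 18*(6 + 4*j) = 108 + 72*j)
a(63, 15) + y(21*4, -26) = (108 + 72*63) + 21*4 = (108 + 4536) + 84 = 4644 + 84 = 4728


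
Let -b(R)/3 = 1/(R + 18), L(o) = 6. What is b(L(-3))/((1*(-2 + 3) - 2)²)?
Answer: -⅛ ≈ -0.12500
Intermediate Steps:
b(R) = -3/(18 + R) (b(R) = -3/(R + 18) = -3/(18 + R))
b(L(-3))/((1*(-2 + 3) - 2)²) = (-3/(18 + 6))/((1*(-2 + 3) - 2)²) = (-3/24)/((1*1 - 2)²) = (-3*1/24)/((1 - 2)²) = -1/(8*((-1)²)) = -⅛/1 = -⅛*1 = -⅛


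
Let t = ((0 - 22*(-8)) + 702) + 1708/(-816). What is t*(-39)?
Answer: -2322905/68 ≈ -34160.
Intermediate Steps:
t = 178685/204 (t = ((0 + 176) + 702) + 1708*(-1/816) = (176 + 702) - 427/204 = 878 - 427/204 = 178685/204 ≈ 875.91)
t*(-39) = (178685/204)*(-39) = -2322905/68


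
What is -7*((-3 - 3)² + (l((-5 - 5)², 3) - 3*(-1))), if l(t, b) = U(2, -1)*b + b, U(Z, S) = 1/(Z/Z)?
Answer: -315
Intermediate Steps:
U(Z, S) = 1 (U(Z, S) = 1/1 = 1)
l(t, b) = 2*b (l(t, b) = 1*b + b = b + b = 2*b)
-7*((-3 - 3)² + (l((-5 - 5)², 3) - 3*(-1))) = -7*((-3 - 3)² + (2*3 - 3*(-1))) = -7*((-6)² + (6 + 3)) = -7*(36 + 9) = -7*45 = -315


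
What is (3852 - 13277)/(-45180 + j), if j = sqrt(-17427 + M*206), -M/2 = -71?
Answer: 17032860/81648823 + 1885*sqrt(473)/81648823 ≈ 0.20911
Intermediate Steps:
M = 142 (M = -2*(-71) = 142)
j = 5*sqrt(473) (j = sqrt(-17427 + 142*206) = sqrt(-17427 + 29252) = sqrt(11825) = 5*sqrt(473) ≈ 108.74)
(3852 - 13277)/(-45180 + j) = (3852 - 13277)/(-45180 + 5*sqrt(473)) = -9425/(-45180 + 5*sqrt(473))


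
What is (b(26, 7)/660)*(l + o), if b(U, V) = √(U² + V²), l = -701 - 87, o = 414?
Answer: -17*√29/6 ≈ -15.258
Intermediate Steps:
l = -788
(b(26, 7)/660)*(l + o) = (√(26² + 7²)/660)*(-788 + 414) = (√(676 + 49)*(1/660))*(-374) = (√725*(1/660))*(-374) = ((5*√29)*(1/660))*(-374) = (√29/132)*(-374) = -17*√29/6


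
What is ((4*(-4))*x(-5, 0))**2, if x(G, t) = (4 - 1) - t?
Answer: 2304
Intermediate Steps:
x(G, t) = 3 - t
((4*(-4))*x(-5, 0))**2 = ((4*(-4))*(3 - 1*0))**2 = (-16*(3 + 0))**2 = (-16*3)**2 = (-48)**2 = 2304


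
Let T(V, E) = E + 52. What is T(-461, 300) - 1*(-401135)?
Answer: 401487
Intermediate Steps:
T(V, E) = 52 + E
T(-461, 300) - 1*(-401135) = (52 + 300) - 1*(-401135) = 352 + 401135 = 401487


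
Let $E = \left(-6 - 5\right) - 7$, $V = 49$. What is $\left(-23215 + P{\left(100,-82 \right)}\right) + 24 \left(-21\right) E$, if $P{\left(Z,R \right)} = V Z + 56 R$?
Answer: $-13835$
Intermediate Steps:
$E = -18$ ($E = -11 - 7 = -18$)
$P{\left(Z,R \right)} = 49 Z + 56 R$
$\left(-23215 + P{\left(100,-82 \right)}\right) + 24 \left(-21\right) E = \left(-23215 + \left(49 \cdot 100 + 56 \left(-82\right)\right)\right) + 24 \left(-21\right) \left(-18\right) = \left(-23215 + \left(4900 - 4592\right)\right) - -9072 = \left(-23215 + 308\right) + 9072 = -22907 + 9072 = -13835$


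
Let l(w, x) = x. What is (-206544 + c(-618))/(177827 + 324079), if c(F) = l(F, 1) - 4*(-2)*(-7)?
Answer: -206599/501906 ≈ -0.41163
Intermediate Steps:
c(F) = -55 (c(F) = 1 - 4*(-2)*(-7) = 1 - (-8)*(-7) = 1 - 1*56 = 1 - 56 = -55)
(-206544 + c(-618))/(177827 + 324079) = (-206544 - 55)/(177827 + 324079) = -206599/501906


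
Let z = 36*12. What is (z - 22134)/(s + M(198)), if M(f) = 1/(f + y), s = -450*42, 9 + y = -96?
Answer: 2018286/1757699 ≈ 1.1483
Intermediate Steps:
y = -105 (y = -9 - 96 = -105)
s = -18900
z = 432
M(f) = 1/(-105 + f) (M(f) = 1/(f - 105) = 1/(-105 + f))
(z - 22134)/(s + M(198)) = (432 - 22134)/(-18900 + 1/(-105 + 198)) = -21702/(-18900 + 1/93) = -21702/(-1757699/93) = -21702*(-93/1757699) = 2018286/1757699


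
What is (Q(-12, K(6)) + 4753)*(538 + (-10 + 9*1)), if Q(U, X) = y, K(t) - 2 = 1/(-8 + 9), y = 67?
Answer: 2588340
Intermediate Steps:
K(t) = 3 (K(t) = 2 + 1/(-8 + 9) = 2 + 1/1 = 2 + 1 = 3)
Q(U, X) = 67
(Q(-12, K(6)) + 4753)*(538 + (-10 + 9*1)) = (67 + 4753)*(538 + (-10 + 9*1)) = 4820*(538 + (-10 + 9)) = 4820*(538 - 1) = 4820*537 = 2588340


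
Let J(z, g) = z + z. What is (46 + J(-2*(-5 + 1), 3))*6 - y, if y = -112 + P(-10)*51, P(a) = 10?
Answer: -26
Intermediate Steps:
J(z, g) = 2*z
y = 398 (y = -112 + 10*51 = -112 + 510 = 398)
(46 + J(-2*(-5 + 1), 3))*6 - y = (46 + 2*(-2*(-5 + 1)))*6 - 1*398 = (46 + 2*(-2*(-4)))*6 - 398 = (46 + 2*8)*6 - 398 = (46 + 16)*6 - 398 = 62*6 - 398 = 372 - 398 = -26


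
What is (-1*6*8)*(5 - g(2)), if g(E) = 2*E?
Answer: -48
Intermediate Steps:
(-1*6*8)*(5 - g(2)) = (-1*6*8)*(5 - 2*2) = (-6*8)*(5 - 1*4) = -48*(5 - 4) = -48*1 = -48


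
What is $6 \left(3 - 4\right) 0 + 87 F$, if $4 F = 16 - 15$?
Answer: $\frac{87}{4} \approx 21.75$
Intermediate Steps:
$F = \frac{1}{4}$ ($F = \frac{16 - 15}{4} = \frac{1}{4} \cdot 1 = \frac{1}{4} \approx 0.25$)
$6 \left(3 - 4\right) 0 + 87 F = 6 \left(3 - 4\right) 0 + 87 \cdot \frac{1}{4} = 6 \left(-1\right) 0 + \frac{87}{4} = \left(-6\right) 0 + \frac{87}{4} = 0 + \frac{87}{4} = \frac{87}{4}$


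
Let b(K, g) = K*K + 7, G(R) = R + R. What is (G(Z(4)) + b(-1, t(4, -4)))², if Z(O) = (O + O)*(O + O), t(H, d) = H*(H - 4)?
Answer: 18496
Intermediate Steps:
t(H, d) = H*(-4 + H)
Z(O) = 4*O² (Z(O) = (2*O)*(2*O) = 4*O²)
G(R) = 2*R
b(K, g) = 7 + K² (b(K, g) = K² + 7 = 7 + K²)
(G(Z(4)) + b(-1, t(4, -4)))² = (2*(4*4²) + (7 + (-1)²))² = (2*(4*16) + (7 + 1))² = (2*64 + 8)² = (128 + 8)² = 136² = 18496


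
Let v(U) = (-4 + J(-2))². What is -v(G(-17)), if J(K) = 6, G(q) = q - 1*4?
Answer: -4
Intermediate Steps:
G(q) = -4 + q (G(q) = q - 4 = -4 + q)
v(U) = 4 (v(U) = (-4 + 6)² = 2² = 4)
-v(G(-17)) = -1*4 = -4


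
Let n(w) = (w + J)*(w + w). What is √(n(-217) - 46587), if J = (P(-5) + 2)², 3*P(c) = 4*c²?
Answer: I*√4448105/3 ≈ 703.02*I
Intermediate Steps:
P(c) = 4*c²/3 (P(c) = (4*c²)/3 = 4*c²/3)
J = 11236/9 (J = ((4/3)*(-5)² + 2)² = ((4/3)*25 + 2)² = (100/3 + 2)² = (106/3)² = 11236/9 ≈ 1248.4)
n(w) = 2*w*(11236/9 + w) (n(w) = (w + 11236/9)*(w + w) = (11236/9 + w)*(2*w) = 2*w*(11236/9 + w))
√(n(-217) - 46587) = √((2/9)*(-217)*(11236 + 9*(-217)) - 46587) = √((2/9)*(-217)*(11236 - 1953) - 46587) = √((2/9)*(-217)*9283 - 46587) = √(-4028822/9 - 46587) = √(-4448105/9) = I*√4448105/3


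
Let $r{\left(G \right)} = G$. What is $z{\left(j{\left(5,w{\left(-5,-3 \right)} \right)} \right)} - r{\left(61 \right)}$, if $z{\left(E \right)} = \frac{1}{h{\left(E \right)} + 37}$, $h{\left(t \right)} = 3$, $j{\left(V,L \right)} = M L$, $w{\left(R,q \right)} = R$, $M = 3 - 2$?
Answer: $- \frac{2439}{40} \approx -60.975$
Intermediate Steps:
$M = 1$
$j{\left(V,L \right)} = L$ ($j{\left(V,L \right)} = 1 L = L$)
$z{\left(E \right)} = \frac{1}{40}$ ($z{\left(E \right)} = \frac{1}{3 + 37} = \frac{1}{40}$)
$z{\left(j{\left(5,w{\left(-5,-3 \right)} \right)} \right)} - r{\left(61 \right)} = \frac{1}{40} - 61 = - \frac{2439}{40}$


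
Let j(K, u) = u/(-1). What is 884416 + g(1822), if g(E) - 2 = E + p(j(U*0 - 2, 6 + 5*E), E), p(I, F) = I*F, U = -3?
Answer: -15723112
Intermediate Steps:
j(K, u) = -u (j(K, u) = u*(-1) = -u)
p(I, F) = F*I
g(E) = 2 + E + E*(-6 - 5*E) (g(E) = 2 + (E + E*(-(6 + 5*E))) = 2 + (E + E*(-6 - 5*E)) = 2 + E + E*(-6 - 5*E))
884416 + g(1822) = 884416 + (2 + 1822 - 1*1822*(6 + 5*1822)) = 884416 + (2 + 1822 - 1*1822*(6 + 9110)) = 884416 + (2 + 1822 - 1*1822*9116) = 884416 + (2 + 1822 - 16609352) = 884416 - 16607528 = -15723112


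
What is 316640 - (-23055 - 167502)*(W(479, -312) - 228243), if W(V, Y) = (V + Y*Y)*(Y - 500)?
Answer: -15179869202443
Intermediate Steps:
W(V, Y) = (-500 + Y)*(V + Y²) (W(V, Y) = (V + Y²)*(-500 + Y) = (-500 + Y)*(V + Y²))
316640 - (-23055 - 167502)*(W(479, -312) - 228243) = 316640 - (-23055 - 167502)*(((-312)³ - 500*479 - 500*(-312)² + 479*(-312)) - 228243) = 316640 - (-190557)*((-30371328 - 239500 - 500*97344 - 149448) - 228243) = 316640 - (-190557)*((-30371328 - 239500 - 48672000 - 149448) - 228243) = 316640 - (-190557)*(-79432276 - 228243) = 316640 - (-190557)*(-79660519) = 316640 - 1*15179869519083 = 316640 - 15179869519083 = -15179869202443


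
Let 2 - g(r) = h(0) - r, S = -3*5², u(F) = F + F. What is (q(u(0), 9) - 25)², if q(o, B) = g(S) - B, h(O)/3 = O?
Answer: 11449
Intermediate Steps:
h(O) = 3*O
u(F) = 2*F
S = -75 (S = -3*25 = -75)
g(r) = 2 + r (g(r) = 2 - (3*0 - r) = 2 - (0 - r) = 2 - (-1)*r = 2 + r)
q(o, B) = -73 - B (q(o, B) = (2 - 75) - B = -73 - B)
(q(u(0), 9) - 25)² = ((-73 - 1*9) - 25)² = ((-73 - 9) - 25)² = (-82 - 25)² = (-107)² = 11449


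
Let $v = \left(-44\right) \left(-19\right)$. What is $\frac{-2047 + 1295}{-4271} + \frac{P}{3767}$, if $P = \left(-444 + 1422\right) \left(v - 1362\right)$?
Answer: $- \frac{2194289204}{16088857} \approx -136.39$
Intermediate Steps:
$v = 836$
$P = -514428$ ($P = \left(-444 + 1422\right) \left(836 - 1362\right) = 978 \left(-526\right) = -514428$)
$\frac{-2047 + 1295}{-4271} + \frac{P}{3767} = \frac{-2047 + 1295}{-4271} - \frac{514428}{3767} = \left(-752\right) \left(- \frac{1}{4271}\right) - \frac{514428}{3767} = \frac{752}{4271} - \frac{514428}{3767} = - \frac{2194289204}{16088857}$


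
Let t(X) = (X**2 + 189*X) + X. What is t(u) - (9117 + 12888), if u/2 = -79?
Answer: -27061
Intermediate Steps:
u = -158 (u = 2*(-79) = -158)
t(X) = X**2 + 190*X
t(u) - (9117 + 12888) = -158*(190 - 158) - (9117 + 12888) = -158*32 - 1*22005 = -5056 - 22005 = -27061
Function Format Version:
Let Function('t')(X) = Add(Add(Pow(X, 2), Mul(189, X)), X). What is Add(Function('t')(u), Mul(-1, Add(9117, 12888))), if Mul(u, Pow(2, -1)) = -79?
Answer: -27061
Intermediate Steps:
u = -158 (u = Mul(2, -79) = -158)
Function('t')(X) = Add(Pow(X, 2), Mul(190, X))
Add(Function('t')(u), Mul(-1, Add(9117, 12888))) = Add(Mul(-158, Add(190, -158)), Mul(-1, Add(9117, 12888))) = Add(Mul(-158, 32), Mul(-1, 22005)) = Add(-5056, -22005) = -27061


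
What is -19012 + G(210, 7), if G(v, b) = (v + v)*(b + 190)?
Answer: 63728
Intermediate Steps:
G(v, b) = 2*v*(190 + b) (G(v, b) = (2*v)*(190 + b) = 2*v*(190 + b))
-19012 + G(210, 7) = -19012 + 2*210*(190 + 7) = -19012 + 2*210*197 = -19012 + 82740 = 63728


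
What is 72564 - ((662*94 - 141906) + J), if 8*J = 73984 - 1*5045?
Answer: 1148997/8 ≈ 1.4362e+5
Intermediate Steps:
J = 68939/8 (J = (73984 - 1*5045)/8 = (73984 - 5045)/8 = (⅛)*68939 = 68939/8 ≈ 8617.4)
72564 - ((662*94 - 141906) + J) = 72564 - ((662*94 - 141906) + 68939/8) = 72564 - ((62228 - 141906) + 68939/8) = 72564 - (-79678 + 68939/8) = 72564 - 1*(-568485/8) = 72564 + 568485/8 = 1148997/8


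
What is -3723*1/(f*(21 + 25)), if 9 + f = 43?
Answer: -219/92 ≈ -2.3804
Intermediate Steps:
f = 34 (f = -9 + 43 = 34)
-3723*1/(f*(21 + 25)) = -3723*1/(34*(21 + 25)) = -3723/(46*34) = -3723/1564 = -3723*1/1564 = -219/92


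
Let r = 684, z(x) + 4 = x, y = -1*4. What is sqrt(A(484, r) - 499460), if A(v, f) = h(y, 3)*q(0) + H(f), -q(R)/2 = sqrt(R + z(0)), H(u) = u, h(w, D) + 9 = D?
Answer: 2*sqrt(-124694 + 6*I) ≈ 0.016991 + 706.24*I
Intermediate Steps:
y = -4
h(w, D) = -9 + D
z(x) = -4 + x
q(R) = -2*sqrt(-4 + R) (q(R) = -2*sqrt(R + (-4 + 0)) = -2*sqrt(R - 4) = -2*sqrt(-4 + R))
A(v, f) = f + 24*I (A(v, f) = (-9 + 3)*(-2*sqrt(-4 + 0)) + f = -(-12)*sqrt(-4) + f = -(-12)*2*I + f = -(-24)*I + f = 24*I + f = f + 24*I)
sqrt(A(484, r) - 499460) = sqrt((684 + 24*I) - 499460) = sqrt(-498776 + 24*I)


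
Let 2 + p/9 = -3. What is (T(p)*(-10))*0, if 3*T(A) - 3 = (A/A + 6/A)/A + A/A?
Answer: 0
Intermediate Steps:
p = -45 (p = -18 + 9*(-3) = -18 - 27 = -45)
T(A) = 4/3 + (1 + 6/A)/(3*A) (T(A) = 1 + ((A/A + 6/A)/A + A/A)/3 = 1 + ((1 + 6/A)/A + 1)/3 = 1 + (1 + (1 + 6/A)/A)/3 = 1 + (⅓ + (1 + 6/A)/(3*A)) = 4/3 + (1 + 6/A)/(3*A))
(T(p)*(-10))*0 = (((⅓)*(6 - 45 + 4*(-45)²)/(-45)²)*(-10))*0 = (((⅓)*(1/2025)*(6 - 45 + 4*2025))*(-10))*0 = (((⅓)*(1/2025)*(6 - 45 + 8100))*(-10))*0 = (((⅓)*(1/2025)*8061)*(-10))*0 = ((2687/2025)*(-10))*0 = -5374/405*0 = 0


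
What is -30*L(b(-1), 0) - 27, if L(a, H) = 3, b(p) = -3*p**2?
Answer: -117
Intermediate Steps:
-30*L(b(-1), 0) - 27 = -30*3 - 27 = -90 - 27 = -117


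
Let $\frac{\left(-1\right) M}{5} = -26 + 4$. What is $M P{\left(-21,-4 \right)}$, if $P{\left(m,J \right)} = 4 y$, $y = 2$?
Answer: $880$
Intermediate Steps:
$P{\left(m,J \right)} = 8$ ($P{\left(m,J \right)} = 4 \cdot 2 = 8$)
$M = 110$ ($M = - 5 \left(-26 + 4\right) = \left(-5\right) \left(-22\right) = 110$)
$M P{\left(-21,-4 \right)} = 110 \cdot 8 = 880$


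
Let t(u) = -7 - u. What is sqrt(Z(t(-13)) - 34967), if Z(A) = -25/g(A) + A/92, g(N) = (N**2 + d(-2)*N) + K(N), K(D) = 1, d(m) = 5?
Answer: I*sqrt(332144806926)/3082 ≈ 187.0*I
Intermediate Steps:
g(N) = 1 + N**2 + 5*N (g(N) = (N**2 + 5*N) + 1 = 1 + N**2 + 5*N)
Z(A) = -25/(1 + A**2 + 5*A) + A/92
sqrt(Z(t(-13)) - 34967) = sqrt((-25/(1 + (-7 - 1*(-13))**2 + 5*(-7 - 1*(-13))) + (-7 - 1*(-13))/92) - 34967) = sqrt((-25/(1 + (-7 + 13)**2 + 5*(-7 + 13)) + (-7 + 13)/92) - 34967) = sqrt((-25/(1 + 6**2 + 5*6) + (1/92)*6) - 34967) = sqrt((-25/(1 + 36 + 30) + 3/46) - 34967) = sqrt((-25/67 + 3/46) - 34967) = sqrt(-949/3082 - 34967) = sqrt(-107769243/3082) = I*sqrt(332144806926)/3082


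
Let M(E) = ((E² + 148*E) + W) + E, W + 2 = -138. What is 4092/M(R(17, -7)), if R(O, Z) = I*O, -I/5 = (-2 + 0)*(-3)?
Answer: 2046/91985 ≈ 0.022243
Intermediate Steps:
W = -140 (W = -2 - 138 = -140)
I = -30 (I = -5*(-2 + 0)*(-3) = -(-10)*(-3) = -5*6 = -30)
R(O, Z) = -30*O
M(E) = -140 + E² + 149*E (M(E) = ((E² + 148*E) - 140) + E = (-140 + E² + 148*E) + E = -140 + E² + 149*E)
4092/M(R(17, -7)) = 4092/(-140 + (-30*17)² + 149*(-30*17)) = 4092/(-140 + (-510)² + 149*(-510)) = 4092/(-140 + 260100 - 75990) = 4092/183970 = 4092*(1/183970) = 2046/91985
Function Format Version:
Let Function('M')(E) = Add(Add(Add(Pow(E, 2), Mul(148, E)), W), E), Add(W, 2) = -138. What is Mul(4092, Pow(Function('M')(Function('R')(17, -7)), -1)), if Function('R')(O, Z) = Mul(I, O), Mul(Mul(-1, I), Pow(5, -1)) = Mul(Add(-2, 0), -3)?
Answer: Rational(2046, 91985) ≈ 0.022243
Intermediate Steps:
W = -140 (W = Add(-2, -138) = -140)
I = -30 (I = Mul(-5, Mul(Add(-2, 0), -3)) = Mul(-5, Mul(-2, -3)) = Mul(-5, 6) = -30)
Function('R')(O, Z) = Mul(-30, O)
Function('M')(E) = Add(-140, Pow(E, 2), Mul(149, E)) (Function('M')(E) = Add(Add(Add(Pow(E, 2), Mul(148, E)), -140), E) = Add(Add(-140, Pow(E, 2), Mul(148, E)), E) = Add(-140, Pow(E, 2), Mul(149, E)))
Mul(4092, Pow(Function('M')(Function('R')(17, -7)), -1)) = Mul(4092, Pow(Add(-140, Pow(Mul(-30, 17), 2), Mul(149, Mul(-30, 17))), -1)) = Mul(4092, Pow(Add(-140, Pow(-510, 2), Mul(149, -510)), -1)) = Mul(4092, Pow(Add(-140, 260100, -75990), -1)) = Mul(4092, Pow(183970, -1)) = Mul(4092, Rational(1, 183970)) = Rational(2046, 91985)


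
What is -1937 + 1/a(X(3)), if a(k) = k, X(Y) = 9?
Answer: -17432/9 ≈ -1936.9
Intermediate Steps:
-1937 + 1/a(X(3)) = -1937 + 1/9 = -17432/9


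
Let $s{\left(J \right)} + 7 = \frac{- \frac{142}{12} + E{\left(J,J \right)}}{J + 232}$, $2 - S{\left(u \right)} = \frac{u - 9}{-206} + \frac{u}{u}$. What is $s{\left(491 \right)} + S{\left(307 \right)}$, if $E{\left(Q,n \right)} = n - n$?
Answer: $- \frac{2041835}{446814} \approx -4.5698$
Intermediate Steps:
$E{\left(Q,n \right)} = 0$
$S{\left(u \right)} = \frac{197}{206} + \frac{u}{206}$ ($S{\left(u \right)} = 2 - \left(\frac{u - 9}{-206} + \frac{u}{u}\right) = 2 - \left(\left(u - 9\right) \left(- \frac{1}{206}\right) + 1\right) = 2 - \left(\left(-9 + u\right) \left(- \frac{1}{206}\right) + 1\right) = 2 - \left(\left(\frac{9}{206} - \frac{u}{206}\right) + 1\right) = 2 - \left(\frac{215}{206} - \frac{u}{206}\right) = 2 + \left(- \frac{215}{206} + \frac{u}{206}\right) = \frac{197}{206} + \frac{u}{206}$)
$s{\left(J \right)} = -7 - \frac{71}{6 \left(232 + J\right)}$ ($s{\left(J \right)} = -7 + \frac{- \frac{142}{12} + 0}{J + 232} = -7 + \frac{\left(-142\right) \frac{1}{12} + 0}{232 + J} = -7 + \frac{- \frac{71}{6} + 0}{232 + J} = -7 - \frac{71}{6 \left(232 + J\right)}$)
$s{\left(491 \right)} + S{\left(307 \right)} = \frac{-9815 - 20622}{6 \left(232 + 491\right)} + \left(\frac{197}{206} + \frac{1}{206} \cdot 307\right) = \frac{-9815 - 20622}{6 \cdot 723} + \left(\frac{197}{206} + \frac{307}{206}\right) = \frac{1}{6} \cdot \frac{1}{723} \left(-30437\right) + \frac{252}{103} = - \frac{30437}{4338} + \frac{252}{103} = - \frac{2041835}{446814}$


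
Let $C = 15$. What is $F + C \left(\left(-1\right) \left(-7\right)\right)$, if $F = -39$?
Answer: $66$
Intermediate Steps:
$F + C \left(\left(-1\right) \left(-7\right)\right) = -39 + 15 \left(\left(-1\right) \left(-7\right)\right) = -39 + 15 \cdot 7 = -39 + 105 = 66$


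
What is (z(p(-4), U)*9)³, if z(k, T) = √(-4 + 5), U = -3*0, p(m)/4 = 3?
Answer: 729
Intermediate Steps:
p(m) = 12 (p(m) = 4*3 = 12)
U = 0
z(k, T) = 1 (z(k, T) = √1 = 1)
(z(p(-4), U)*9)³ = (1*9)³ = 9³ = 729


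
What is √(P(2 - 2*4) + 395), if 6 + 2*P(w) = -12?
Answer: √386 ≈ 19.647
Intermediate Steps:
P(w) = -9 (P(w) = -3 + (½)*(-12) = -3 - 6 = -9)
√(P(2 - 2*4) + 395) = √(-9 + 395) = √386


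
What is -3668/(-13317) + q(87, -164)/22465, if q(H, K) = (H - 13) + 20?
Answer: 83653418/299166405 ≈ 0.27962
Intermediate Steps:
q(H, K) = 7 + H (q(H, K) = (-13 + H) + 20 = 7 + H)
-3668/(-13317) + q(87, -164)/22465 = -3668/(-13317) + (7 + 87)/22465 = -3668*(-1/13317) + 94*(1/22465) = 3668/13317 + 94/22465 = 83653418/299166405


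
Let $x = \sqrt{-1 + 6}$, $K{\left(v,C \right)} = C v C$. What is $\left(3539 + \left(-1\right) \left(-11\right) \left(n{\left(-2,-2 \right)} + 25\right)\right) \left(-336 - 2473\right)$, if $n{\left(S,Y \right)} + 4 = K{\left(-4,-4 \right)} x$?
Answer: $-10589930 + 1977536 \sqrt{5} \approx -6.168 \cdot 10^{6}$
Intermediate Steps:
$K{\left(v,C \right)} = v C^{2}$
$x = \sqrt{5} \approx 2.2361$
$n{\left(S,Y \right)} = -4 - 64 \sqrt{5}$ ($n{\left(S,Y \right)} = -4 + - 4 \left(-4\right)^{2} \sqrt{5} = -4 + \left(-4\right) 16 \sqrt{5} = -4 - 64 \sqrt{5}$)
$\left(3539 + \left(-1\right) \left(-11\right) \left(n{\left(-2,-2 \right)} + 25\right)\right) \left(-336 - 2473\right) = \left(3539 + \left(-1\right) \left(-11\right) \left(\left(-4 - 64 \sqrt{5}\right) + 25\right)\right) \left(-336 - 2473\right) = \left(3539 + 11 \left(21 - 64 \sqrt{5}\right)\right) \left(-2809\right) = \left(3539 + \left(231 - 704 \sqrt{5}\right)\right) \left(-2809\right) = \left(3770 - 704 \sqrt{5}\right) \left(-2809\right) = -10589930 + 1977536 \sqrt{5}$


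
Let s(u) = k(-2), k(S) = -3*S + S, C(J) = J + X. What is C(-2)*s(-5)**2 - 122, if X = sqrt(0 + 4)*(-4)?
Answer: -282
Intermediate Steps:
X = -8 (X = sqrt(4)*(-4) = 2*(-4) = -8)
C(J) = -8 + J (C(J) = J - 8 = -8 + J)
k(S) = -2*S
s(u) = 4 (s(u) = -2*(-2) = 4)
C(-2)*s(-5)**2 - 122 = (-8 - 2)*4**2 - 122 = -10*16 - 122 = -160 - 122 = -282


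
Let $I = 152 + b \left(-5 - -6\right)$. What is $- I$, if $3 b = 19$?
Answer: $- \frac{475}{3} \approx -158.33$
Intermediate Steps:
$b = \frac{19}{3}$ ($b = \frac{1}{3} \cdot 19 = \frac{19}{3} \approx 6.3333$)
$I = \frac{475}{3}$ ($I = 152 + \frac{19 \left(-5 - -6\right)}{3} = 152 + \frac{19 \left(-5 + 6\right)}{3} = 152 + \frac{19}{3} \cdot 1 = 152 + \frac{19}{3} = \frac{475}{3} \approx 158.33$)
$- I = \left(-1\right) \frac{475}{3} = - \frac{475}{3}$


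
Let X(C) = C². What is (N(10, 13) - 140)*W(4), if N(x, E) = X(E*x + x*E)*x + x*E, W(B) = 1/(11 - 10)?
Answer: 675990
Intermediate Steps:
W(B) = 1 (W(B) = 1/1 = 1)
N(x, E) = E*x + 4*E²*x³ (N(x, E) = (E*x + x*E)²*x + x*E = (E*x + E*x)²*x + E*x = (2*E*x)²*x + E*x = (4*E²*x²)*x + E*x = 4*E²*x³ + E*x = E*x + 4*E²*x³)
(N(10, 13) - 140)*W(4) = (13*10*(1 + 4*13*10²) - 140)*1 = (13*10*(1 + 4*13*100) - 140)*1 = (13*10*(1 + 5200) - 140)*1 = (13*10*5201 - 140)*1 = (676130 - 140)*1 = 675990*1 = 675990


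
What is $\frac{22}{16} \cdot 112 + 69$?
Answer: $223$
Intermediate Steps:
$\frac{22}{16} \cdot 112 + 69 = 22 \cdot \frac{1}{16} \cdot 112 + 69 = \frac{11}{8} \cdot 112 + 69 = 154 + 69 = 223$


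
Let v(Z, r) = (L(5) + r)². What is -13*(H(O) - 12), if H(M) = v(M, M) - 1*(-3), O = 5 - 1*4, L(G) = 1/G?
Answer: 2457/25 ≈ 98.280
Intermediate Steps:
v(Z, r) = (⅕ + r)² (v(Z, r) = (1/5 + r)² = (⅕ + r)²)
O = 1 (O = 5 - 4 = 1)
H(M) = 3 + (1 + 5*M)²/25 (H(M) = (1 + 5*M)²/25 - 1*(-3) = (1 + 5*M)²/25 + 3 = 3 + (1 + 5*M)²/25)
-13*(H(O) - 12) = -13*((3 + (1 + 5*1)²/25) - 12) = -13*((3 + (1 + 5)²/25) - 12) = -13*((3 + (1/25)*6²) - 12) = -13*((3 + (1/25)*36) - 12) = -13*((3 + 36/25) - 12) = -13*(111/25 - 12) = -13*(-189/25) = 2457/25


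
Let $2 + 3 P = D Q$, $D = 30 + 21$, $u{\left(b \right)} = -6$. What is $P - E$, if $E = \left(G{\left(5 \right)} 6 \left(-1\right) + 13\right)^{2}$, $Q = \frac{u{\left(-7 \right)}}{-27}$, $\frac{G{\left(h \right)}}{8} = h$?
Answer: $- \frac{463733}{9} \approx -51526.0$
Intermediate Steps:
$G{\left(h \right)} = 8 h$
$D = 51$
$Q = \frac{2}{9}$ ($Q = - \frac{6}{-27} = \left(-6\right) \left(- \frac{1}{27}\right) = \frac{2}{9} \approx 0.22222$)
$P = \frac{28}{9}$ ($P = - \frac{2}{3} + \frac{51 \cdot \frac{2}{9}}{3} = - \frac{2}{3} + \frac{1}{3} \cdot \frac{34}{3} = - \frac{2}{3} + \frac{34}{9} = \frac{28}{9} \approx 3.1111$)
$E = 51529$ ($E = \left(8 \cdot 5 \cdot 6 \left(-1\right) + 13\right)^{2} = \left(40 \cdot 6 \left(-1\right) + 13\right)^{2} = \left(240 \left(-1\right) + 13\right)^{2} = \left(-240 + 13\right)^{2} = \left(-227\right)^{2} = 51529$)
$P - E = \frac{28}{9} - 51529 = - \frac{463733}{9}$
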